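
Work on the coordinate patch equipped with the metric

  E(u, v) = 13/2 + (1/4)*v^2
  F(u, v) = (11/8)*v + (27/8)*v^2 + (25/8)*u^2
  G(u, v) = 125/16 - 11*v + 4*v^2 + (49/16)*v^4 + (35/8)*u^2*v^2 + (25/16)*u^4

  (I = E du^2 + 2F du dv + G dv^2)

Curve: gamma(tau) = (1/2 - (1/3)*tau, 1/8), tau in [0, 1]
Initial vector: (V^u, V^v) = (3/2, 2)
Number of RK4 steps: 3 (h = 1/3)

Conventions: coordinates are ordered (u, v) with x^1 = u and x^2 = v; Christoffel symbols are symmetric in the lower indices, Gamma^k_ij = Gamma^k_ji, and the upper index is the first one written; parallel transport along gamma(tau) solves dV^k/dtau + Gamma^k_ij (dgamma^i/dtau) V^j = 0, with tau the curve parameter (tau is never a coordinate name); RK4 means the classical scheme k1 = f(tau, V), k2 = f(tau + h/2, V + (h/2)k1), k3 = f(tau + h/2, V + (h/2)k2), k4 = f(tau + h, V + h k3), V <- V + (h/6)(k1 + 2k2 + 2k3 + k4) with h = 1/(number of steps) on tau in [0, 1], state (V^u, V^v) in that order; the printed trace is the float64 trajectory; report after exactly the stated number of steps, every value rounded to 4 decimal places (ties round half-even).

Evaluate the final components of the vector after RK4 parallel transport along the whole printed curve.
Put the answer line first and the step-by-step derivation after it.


Answer: V^u = 1.4854, V^v = 2.1750

gamma'(tau) = (-1/3, 0); f(tau, V)^k = -Gamma^k_ij(gamma(tau)) gamma'^i(tau) V^j; h = 1/3; intermediate values shown to 6 dp
curve data and Christoffel symbols at the stage parameters:
  tau = 0.000000: gamma = (0.500000, 0.125000), gamma' = (-0.333333, 0.000000); Gamma_uuu = -0.074066, Gamma_uuv = -0.005250, Gamma_uvv = 0.398611, Gamma_vuu = 0.478914, Gamma_vuv = 0.065012, Gamma_vvv = -0.793934
  tau = 0.166667: gamma = (0.444444, 0.125000), gamma' = (-0.333333, 0.000000); Gamma_uuu = -0.054981, Gamma_uuv = -0.001214, Gamma_uvv = 0.396938, Gamma_vuu = 0.424749, Gamma_vuv = 0.046501, Gamma_vvv = -0.793007
  tau = 0.333333: gamma = (0.388889, 0.125000), gamma' = (-0.333333, 0.000000); Gamma_uuu = -0.039741, Gamma_uuv = 0.001376, Gamma_uvv = 0.393610, Gamma_vuu = 0.370716, Gamma_vuv = 0.031988, Gamma_vvv = -0.791187
  tau = 0.500000: gamma = (0.333333, 0.125000), gamma' = (-0.333333, 0.000000); Gamma_uuu = -0.027854, Gamma_uuv = 0.002962, Gamma_uvv = 0.389206, Gamma_vuu = 0.316809, Gamma_vuv = 0.020962, Gamma_vvv = -0.788928
  tau = 0.666667: gamma = (0.277778, 0.125000), gamma' = (-0.333333, 0.000000); Gamma_uuu = -0.018834, Gamma_uuv = 0.003880, Gamma_uvv = 0.384249, Gamma_vuu = 0.263016, Gamma_vuv = 0.012917, Gamma_vvv = -0.786576
  tau = 0.833333: gamma = (0.222222, 0.125000), gamma' = (-0.333333, 0.000000); Gamma_uuu = -0.012196, Gamma_uuv = 0.004377, Gamma_uvv = 0.379233, Gamma_vuu = 0.209323, Gamma_vuv = 0.007349, Gamma_vvv = -0.784386
  tau = 1.000000: gamma = (0.166667, 0.125000), gamma' = (-0.333333, 0.000000); Gamma_uuu = -0.007456, Gamma_uuv = 0.004625, Gamma_uvv = 0.374634, Gamma_vuu = 0.155714, Gamma_vuv = 0.003755, Gamma_vvv = -0.782538
step 0: V^u = 1.5000, V^v = 2.0000
step 1: k1 = (-0.040533, 0.282798), k2 = (-0.028196, 0.243149), k3 = (-0.028231, 0.243338), k4 = (-0.018791, 0.206385); V <- V + (h/6)(k1 + 2k2 + 2k3 + k4): V^u = 1.4904, V^v = 2.0812
step 2: k1 = (-0.018789, 0.206367), k2 = (-0.011721, 0.171846), k3 = (-0.011737, 0.171930), k4 = (-0.006567, 0.139534); V <- V + (h/6)(k1 + 2k2 + 2k3 + k4): V^u = 1.4864, V^v = 2.1386
step 3: k1 = (-0.006566, 0.139526), k2 = (-0.002884, 0.108933), k3 = (-0.002894, 0.108964), k4 = (-0.000339, 0.079824); V <- V + (h/6)(k1 + 2k2 + 2k3 + k4): V^u = 1.4854, V^v = 2.1750


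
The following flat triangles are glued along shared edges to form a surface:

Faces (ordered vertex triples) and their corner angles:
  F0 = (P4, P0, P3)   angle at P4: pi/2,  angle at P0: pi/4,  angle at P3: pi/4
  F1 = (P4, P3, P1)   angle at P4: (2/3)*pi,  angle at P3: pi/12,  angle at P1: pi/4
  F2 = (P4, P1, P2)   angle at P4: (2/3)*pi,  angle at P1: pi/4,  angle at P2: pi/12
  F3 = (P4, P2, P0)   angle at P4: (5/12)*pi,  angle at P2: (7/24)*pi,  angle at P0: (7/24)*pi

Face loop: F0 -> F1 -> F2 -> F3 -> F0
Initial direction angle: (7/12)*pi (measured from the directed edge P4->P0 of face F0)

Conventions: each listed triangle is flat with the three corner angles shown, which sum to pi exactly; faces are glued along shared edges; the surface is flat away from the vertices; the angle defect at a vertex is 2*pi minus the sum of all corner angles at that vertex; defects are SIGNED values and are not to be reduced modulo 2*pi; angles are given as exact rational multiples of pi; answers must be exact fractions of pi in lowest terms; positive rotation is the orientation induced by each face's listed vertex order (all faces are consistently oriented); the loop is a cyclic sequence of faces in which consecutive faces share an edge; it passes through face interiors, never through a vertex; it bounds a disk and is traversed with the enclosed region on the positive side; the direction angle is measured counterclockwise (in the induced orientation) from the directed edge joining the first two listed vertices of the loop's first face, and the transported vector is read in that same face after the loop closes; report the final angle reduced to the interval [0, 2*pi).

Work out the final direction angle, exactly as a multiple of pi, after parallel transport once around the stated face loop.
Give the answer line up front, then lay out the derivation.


Answer: final direction angle = pi/3

enclosed vertex P4: corner angles sum to (9/4)*pi, defect = 2*pi - (9/4)*pi = -pi/4
summing the enclosed defects onto the initial angle, mod 2*pi in the induced orientation:
final angle = (7/12)*pi - pi/4 = pi/3 (mod 2*pi)


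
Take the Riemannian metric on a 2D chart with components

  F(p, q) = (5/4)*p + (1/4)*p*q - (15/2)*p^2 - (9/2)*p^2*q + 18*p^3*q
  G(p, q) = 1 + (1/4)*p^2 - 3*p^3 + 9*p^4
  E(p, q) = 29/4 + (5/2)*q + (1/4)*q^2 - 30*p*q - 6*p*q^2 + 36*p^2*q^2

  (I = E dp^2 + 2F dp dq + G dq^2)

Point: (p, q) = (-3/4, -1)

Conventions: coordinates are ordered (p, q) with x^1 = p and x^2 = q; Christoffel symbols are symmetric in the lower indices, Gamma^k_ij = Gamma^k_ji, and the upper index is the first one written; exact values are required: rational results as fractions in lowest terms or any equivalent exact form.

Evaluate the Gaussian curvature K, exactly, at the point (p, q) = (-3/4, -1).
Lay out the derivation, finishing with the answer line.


E = 29/4, F = 165/32, G = 1345/256, EG - F^2 = 2945/256 at the point
E_p = -30, E_q = -25, F_p = -199/8, F_q = -165/16, G_p = -165/8, G_q = 0
E_qq = 50, F_pq = 299/8, G_pp = 299/4
Apply the Brioschi formula K = (det M1 - det M2)/(EG - F^2)^2 over the derivative matrices of E, F, G.
M1 = [[-E_qq/2 + F_pq - G_pp/2, E_p/2, F_p - E_q/2], [F_q - G_p/2, E, F], [G_q/2, F, G]] = [[-25, -15, -99/8], [0, 29/4, 165/32], [0, 165/32, 1345/256]]; det M1 = -73625/256
M2 = [[0, E_q/2, G_p/2], [E_q/2, E, F], [G_p/2, F, G]] = [[0, -25/2, -165/16], [-25/2, 29/4, 165/32], [-165/16, 165/32, 1345/256]]; det M2 = -67225/256
det M1 - det M2 = -25; K = -25 / (2945/256)^2 = -65536/346921

Answer: K = -65536/346921


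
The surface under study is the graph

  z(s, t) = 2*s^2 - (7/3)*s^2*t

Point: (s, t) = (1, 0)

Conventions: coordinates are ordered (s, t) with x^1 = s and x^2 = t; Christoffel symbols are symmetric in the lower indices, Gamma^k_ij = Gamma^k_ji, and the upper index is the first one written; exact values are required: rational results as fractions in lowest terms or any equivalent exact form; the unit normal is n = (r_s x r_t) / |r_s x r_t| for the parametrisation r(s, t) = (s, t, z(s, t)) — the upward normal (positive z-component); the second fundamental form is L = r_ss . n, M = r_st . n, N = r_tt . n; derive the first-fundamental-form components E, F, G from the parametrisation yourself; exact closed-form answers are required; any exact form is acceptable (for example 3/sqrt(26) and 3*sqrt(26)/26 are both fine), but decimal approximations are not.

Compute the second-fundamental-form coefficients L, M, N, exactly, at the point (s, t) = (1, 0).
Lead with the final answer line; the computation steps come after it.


Answer: L = 6*sqrt(202)/101, M = -7*sqrt(202)/101, N = 0

z_s = 4, z_t = -7/3, z_ss = 4, z_st = -14/3, z_tt = 0
E = 17, F = -28/3, G = 58/9; answer radicand W^2 = 202/9
unnormalised second-form numerators: l = 4, m = -14/3, n = 0; L = l/sqrt(202/9), and similarly M = m/sqrt(W^2), N = n/sqrt(W^2)


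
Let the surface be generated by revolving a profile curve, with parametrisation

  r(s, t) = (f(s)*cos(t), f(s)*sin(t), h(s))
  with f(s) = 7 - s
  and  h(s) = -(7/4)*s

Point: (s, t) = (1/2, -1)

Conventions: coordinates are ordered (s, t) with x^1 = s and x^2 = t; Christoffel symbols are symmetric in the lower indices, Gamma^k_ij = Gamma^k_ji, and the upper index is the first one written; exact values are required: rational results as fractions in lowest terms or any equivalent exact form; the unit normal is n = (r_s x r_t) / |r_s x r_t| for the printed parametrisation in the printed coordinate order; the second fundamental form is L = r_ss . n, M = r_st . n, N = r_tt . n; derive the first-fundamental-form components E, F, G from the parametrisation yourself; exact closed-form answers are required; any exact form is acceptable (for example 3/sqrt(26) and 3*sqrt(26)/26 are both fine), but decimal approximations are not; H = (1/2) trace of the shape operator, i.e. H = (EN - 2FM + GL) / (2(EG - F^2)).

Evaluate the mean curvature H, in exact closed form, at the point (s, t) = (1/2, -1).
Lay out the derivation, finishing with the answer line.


f = 13/2, f' = -1, f'' = 0, h' = -7/4, h'' = 0
E = 65/16, F = 0, G = 169/4; answer radicand W^2 = 65/16
unnormalised second-form numerators: l = 0, m = 0, n = -91/8; L = l/sqrt(65/16), and similarly M = m/sqrt(W^2), N = n/sqrt(W^2)
H = (E*n - 2*F*m + G*l) / (2*(EG - F^2)*sqrt(W^2)); E*n - 2*F*m + G*l = -5915/128, EG - F^2 = 10985/64, so H = (-7/52)/sqrt(65/16)

Answer: H = -7*sqrt(65)/845


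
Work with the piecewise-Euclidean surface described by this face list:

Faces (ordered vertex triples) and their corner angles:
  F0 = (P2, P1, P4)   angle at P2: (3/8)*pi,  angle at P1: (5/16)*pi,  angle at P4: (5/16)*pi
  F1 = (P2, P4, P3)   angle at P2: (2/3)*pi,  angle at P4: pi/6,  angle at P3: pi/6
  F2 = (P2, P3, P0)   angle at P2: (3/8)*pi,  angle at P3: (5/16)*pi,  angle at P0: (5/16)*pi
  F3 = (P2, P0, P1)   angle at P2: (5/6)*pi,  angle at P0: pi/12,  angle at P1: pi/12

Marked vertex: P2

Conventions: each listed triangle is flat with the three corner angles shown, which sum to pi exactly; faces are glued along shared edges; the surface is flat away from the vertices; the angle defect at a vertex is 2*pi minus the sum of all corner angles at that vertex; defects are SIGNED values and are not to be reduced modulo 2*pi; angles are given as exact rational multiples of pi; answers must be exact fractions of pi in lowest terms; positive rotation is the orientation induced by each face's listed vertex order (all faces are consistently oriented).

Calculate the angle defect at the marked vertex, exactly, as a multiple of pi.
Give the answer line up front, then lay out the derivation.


Answer: defect(P2) = -pi/4

Sum of corner angles at P2: (9/4)*pi
defect = 2*pi - (9/4)*pi


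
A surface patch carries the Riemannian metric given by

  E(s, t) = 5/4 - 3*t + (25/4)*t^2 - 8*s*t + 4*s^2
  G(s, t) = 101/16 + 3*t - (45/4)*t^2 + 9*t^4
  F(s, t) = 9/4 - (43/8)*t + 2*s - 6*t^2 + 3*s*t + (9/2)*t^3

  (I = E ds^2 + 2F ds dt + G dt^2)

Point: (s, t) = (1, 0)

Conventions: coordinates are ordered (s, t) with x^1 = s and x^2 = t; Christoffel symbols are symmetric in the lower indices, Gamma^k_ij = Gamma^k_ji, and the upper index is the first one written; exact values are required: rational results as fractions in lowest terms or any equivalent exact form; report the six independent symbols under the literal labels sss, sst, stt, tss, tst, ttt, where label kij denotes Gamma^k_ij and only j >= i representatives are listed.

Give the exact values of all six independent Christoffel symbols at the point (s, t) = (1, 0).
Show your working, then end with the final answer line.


E = 21/4, F = 17/4, G = 101/16 at the point
E_s = 8, E_t = -11, F_s = 2, F_t = -19/8, G_s = 0, G_t = 3
EG - F^2 = 965/64;  g^inv = (64/965) * [[101/16, -17/4], [-17/4, 21/4]]
first-kind symbols [ij,l] = (1/2)(d_i g_jl + d_j g_il - d_l g_ij): [ss,s] = E_s/2 = 4, [ss,t] = F_s - E_t/2 = 15/2, [st,s] = E_t/2 = -11/2, [st,t] = G_s/2 = 0, [tt,s] = F_t - G_s/2 = -19/8, [tt,t] = G_t/2 = 3/2
Gamma^s_ij = (G*[ij,s] - F*[ij,t])/(EG - F^2), Gamma^t_ij = (E*[ij,t] - F*[ij,s])/(EG - F^2)

Answer: Gamma_sss = -424/965, Gamma_sst = -2222/965, Gamma_stt = -547/386, Gamma_tss = 1432/965, Gamma_tst = 1496/965, Gamma_ttt = 230/193


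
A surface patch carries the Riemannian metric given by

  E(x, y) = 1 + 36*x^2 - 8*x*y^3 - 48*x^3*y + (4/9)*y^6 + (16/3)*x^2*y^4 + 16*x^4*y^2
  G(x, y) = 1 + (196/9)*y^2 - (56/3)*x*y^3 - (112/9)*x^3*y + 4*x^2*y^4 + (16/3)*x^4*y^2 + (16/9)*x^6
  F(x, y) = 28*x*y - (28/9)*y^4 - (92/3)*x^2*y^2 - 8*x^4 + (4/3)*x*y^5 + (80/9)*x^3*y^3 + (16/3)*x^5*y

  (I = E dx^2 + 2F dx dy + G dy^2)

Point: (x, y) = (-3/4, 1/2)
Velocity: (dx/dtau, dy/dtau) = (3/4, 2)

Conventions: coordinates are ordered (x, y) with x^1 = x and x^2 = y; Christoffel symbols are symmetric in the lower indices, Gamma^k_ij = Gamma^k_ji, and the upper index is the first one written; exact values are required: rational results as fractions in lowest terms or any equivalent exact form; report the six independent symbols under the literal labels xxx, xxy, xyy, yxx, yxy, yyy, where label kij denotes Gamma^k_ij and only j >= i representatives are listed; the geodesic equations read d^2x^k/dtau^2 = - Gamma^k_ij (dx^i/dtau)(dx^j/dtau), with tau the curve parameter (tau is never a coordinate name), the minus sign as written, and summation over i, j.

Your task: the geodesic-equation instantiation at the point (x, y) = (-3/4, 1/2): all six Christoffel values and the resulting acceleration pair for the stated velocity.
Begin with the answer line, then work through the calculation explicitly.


Answer: Gamma_xxx = -118368/102029, Gamma_xxy = 36168/102029, Gamma_xyy = -81104/102029, Gamma_yxx = 67824/102029, Gamma_yxy = -20724/102029, Gamma_yyy = 46472/102029; accelerations (d^2x/dtau^2, d^2y/dtau^2) = (282494/102029, -161867/102029)

E = 19345/576, F = -21509/1152, G = 26953/2304 at the point
E_x = -411/4, E_y = 1507/48, F_x = 4333/96, F_y = -25457/576, G_x = -1727/96, G_y = 5809/144
EG - F^2 = 102029/2304;  g^inv = (2304/102029) * [[26953/2304, 21509/1152], [21509/1152, 19345/576]]
first-kind symbols [ij,l] = (1/2)(d_i g_jl + d_j g_il - d_l g_ij): [xx,x] = E_x/2 = -411/8, [xx,y] = F_x - E_y/2 = 471/16, [xy,x] = E_y/2 = 1507/96, [xy,y] = G_x/2 = -1727/192, [yy,x] = F_y - G_x/2 = -5069/144, [yy,y] = G_y/2 = 5809/288
Gamma^x_ij = (G*[ij,x] - F*[ij,y])/(EG - F^2), Gamma^y_ij = (E*[ij,y] - F*[ij,x])/(EG - F^2)
Gamma_xxx = -118368/102029, Gamma_xxy = 36168/102029, Gamma_xyy = -81104/102029, Gamma_yxx = 67824/102029, Gamma_yxy = -20724/102029, Gamma_yyy = 46472/102029
d^2x/dtau^2 = -(Gamma_xxx*(3/4)^2 + 2*Gamma_xxy*(3/4)*(2) + Gamma_xyy*(2)^2) = 282494/102029
d^2y/dtau^2 = -(Gamma_yxx*(3/4)^2 + 2*Gamma_yxy*(3/4)*(2) + Gamma_yyy*(2)^2) = -161867/102029


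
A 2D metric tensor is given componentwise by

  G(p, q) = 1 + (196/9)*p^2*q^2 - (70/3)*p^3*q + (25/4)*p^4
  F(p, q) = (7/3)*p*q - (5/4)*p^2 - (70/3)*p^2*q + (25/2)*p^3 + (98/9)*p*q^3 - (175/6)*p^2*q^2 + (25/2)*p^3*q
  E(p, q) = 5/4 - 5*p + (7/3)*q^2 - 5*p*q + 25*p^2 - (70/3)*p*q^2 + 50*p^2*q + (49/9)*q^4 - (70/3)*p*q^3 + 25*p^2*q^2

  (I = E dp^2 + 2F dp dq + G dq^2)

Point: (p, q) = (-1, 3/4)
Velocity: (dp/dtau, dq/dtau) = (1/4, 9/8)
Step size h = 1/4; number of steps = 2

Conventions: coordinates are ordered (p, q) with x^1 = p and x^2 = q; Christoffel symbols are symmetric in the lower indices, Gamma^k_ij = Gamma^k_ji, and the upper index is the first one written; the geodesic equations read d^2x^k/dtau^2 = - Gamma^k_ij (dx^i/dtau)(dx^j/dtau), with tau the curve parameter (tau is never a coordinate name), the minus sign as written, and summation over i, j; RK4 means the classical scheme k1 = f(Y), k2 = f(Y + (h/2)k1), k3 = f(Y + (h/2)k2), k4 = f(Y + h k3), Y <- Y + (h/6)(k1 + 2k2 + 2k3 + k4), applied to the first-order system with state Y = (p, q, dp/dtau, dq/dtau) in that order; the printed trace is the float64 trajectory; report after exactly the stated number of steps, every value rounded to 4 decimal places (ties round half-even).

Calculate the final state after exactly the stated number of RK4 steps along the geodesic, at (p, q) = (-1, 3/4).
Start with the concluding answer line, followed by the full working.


Answer: p = -0.8676, q = 1.3084, dp/dtau = 0.2683, dq/dtau = 1.1148

f(Y) = (dp/dtau, dq/dtau, -Gamma^p_ij Y'^i Y'^j, -Gamma^q_ij Y'^i Y'^j) with the Gammas evaluated at the stage position; h = 0.250000; intermediate values shown to 6 dp
step 0: p = -1.0000, q = 0.7500, dp/dtau = 0.2500, dq/dtau = 1.1250
step 1:
  k1: at (p, q) = (-1.000000, 0.750000), (dp/dtau, dq/dtau) = (0.250000, 1.125000); Gamma_ppp = -0.622091, Gamma_ppq = 0.604317, Gamma_pqq = -0.331782, Gamma_qpp = 0.353377, Gamma_qpq = -0.343281, Gamma_qqq = 0.188468; k1 = (0.250000, 1.125000, 0.118864, -0.067520)
  k2: at (p, q) = (-0.968750, 0.890625), (dp/dtau, dq/dtau) = (0.264858, 1.116560); Gamma_ppp = -0.625038, Gamma_ppq = 0.595078, Gamma_pqq = -0.298916, Gamma_qpp = 0.346099, Gamma_qpq = -0.329509, Gamma_qqq = 0.165517; k2 = (0.264858, 1.116560, 0.064543, -0.035739)
  k3: at (p, q) = (-0.966893, 0.889570), (dp/dtau, dq/dtau) = (0.258068, 1.120533); Gamma_ppp = -0.626442, Gamma_ppq = 0.595805, Gamma_pqq = -0.299180, Gamma_qpp = 0.346522, Gamma_qpq = -0.329575, Gamma_qqq = 0.165494; k3 = (0.258068, 1.120533, 0.072787, -0.040263)
  k4: at (p, q) = (-0.935483, 1.030133), (dp/dtau, dq/dtau) = (0.268197, 1.114934); Gamma_ppp = -0.629101, Gamma_ppq = 0.587827, Gamma_pqq = -0.270563, Gamma_qpp = 0.337200, Gamma_qpq = -0.315078, Gamma_qqq = 0.145023; k4 = (0.268197, 1.114934, 0.030036, -0.016099)
  Y <- Y + (h/6)(k1 + 2k2 + 2k3 + k4): p = -0.9348, q = 1.0298, dp/dtau = 0.2676, dq/dtau = 1.1152
step 2:
  k1: at (p, q) = (-0.934831, 1.029755), (dp/dtau, dq/dtau) = (0.267648, 1.115182); Gamma_ppp = -0.629592, Gamma_ppq = 0.588084, Gamma_pqq = -0.270636, Gamma_qpp = 0.337345, Gamma_qpq = -0.315104, Gamma_qqq = 0.145011; k1 = (0.267648, 1.115182, 0.030614, -0.016403)
  k2: at (p, q) = (-0.901375, 1.169153), (dp/dtau, dq/dtau) = (0.271475, 1.113132); Gamma_ppp = -0.633290, Gamma_ppq = 0.581740, Gamma_pqq = -0.245615, Gamma_qpp = 0.326820, Gamma_qpq = -0.300217, Gamma_qqq = 0.126754; k2 = (0.271475, 1.113132, -0.000584, 0.000302)
  k3: at (p, q) = (-0.900897, 1.168896), (dp/dtau, dq/dtau) = (0.267575, 1.115220); Gamma_ppp = -0.633647, Gamma_ppq = 0.581927, Gamma_pqq = -0.245652, Gamma_qpp = 0.326917, Gamma_qpq = -0.300233, Gamma_qqq = 0.126739; k3 = (0.267575, 1.115220, 0.003588, -0.001851)
  k4: at (p, q) = (-0.867937, 1.308560), (dp/dtau, dq/dtau) = (0.268545, 1.114720); Gamma_ppp = -0.636384, Gamma_ppq = 0.575931, Gamma_pqq = -0.223307, Gamma_qpp = 0.314970, Gamma_qpq = -0.285049, Gamma_qqq = 0.110523; k4 = (0.268545, 1.114720, -0.021437, 0.010610)
  Y <- Y + (h/6)(k1 + 2k2 + 2k3 + k4): p = -0.8676, q = 1.3084, dp/dtau = 0.2683, dq/dtau = 1.1148


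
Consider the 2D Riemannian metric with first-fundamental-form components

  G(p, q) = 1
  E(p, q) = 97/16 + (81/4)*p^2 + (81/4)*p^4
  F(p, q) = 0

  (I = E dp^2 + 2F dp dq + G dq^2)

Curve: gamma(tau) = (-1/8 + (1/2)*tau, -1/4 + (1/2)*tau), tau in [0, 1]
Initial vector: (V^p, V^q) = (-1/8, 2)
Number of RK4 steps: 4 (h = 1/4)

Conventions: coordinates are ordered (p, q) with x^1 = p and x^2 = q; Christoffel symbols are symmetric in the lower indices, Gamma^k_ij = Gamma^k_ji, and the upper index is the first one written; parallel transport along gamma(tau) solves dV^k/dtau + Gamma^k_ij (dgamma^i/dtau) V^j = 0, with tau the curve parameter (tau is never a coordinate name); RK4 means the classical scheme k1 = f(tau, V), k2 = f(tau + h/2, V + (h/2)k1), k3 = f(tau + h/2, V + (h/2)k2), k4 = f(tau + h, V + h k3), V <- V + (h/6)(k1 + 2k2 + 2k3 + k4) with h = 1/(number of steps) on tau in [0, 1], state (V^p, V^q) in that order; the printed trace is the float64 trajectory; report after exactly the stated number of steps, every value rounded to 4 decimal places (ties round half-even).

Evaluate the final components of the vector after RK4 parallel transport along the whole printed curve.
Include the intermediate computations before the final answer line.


gamma'(tau) = (1/2, 1/2); f(tau, V)^k = -Gamma^k_ij(gamma(tau)) gamma'^i(tau) V^j; h = 1/4; intermediate values shown to 6 dp
curve data and Christoffel symbols at the stage parameters:
  tau = 0.000000: gamma = (-0.125000, -0.250000), gamma' = (0.500000, 0.500000); Gamma_ppp = -0.408899, Gamma_ppq = 0.000000, Gamma_pqq = 0.000000, Gamma_qpp = 0.000000, Gamma_qpq = 0.000000, Gamma_qqq = 0.000000
  tau = 0.125000: gamma = (-0.062500, -0.187500), gamma' = (0.500000, 0.500000); Gamma_ppp = -0.207674, Gamma_ppq = 0.000000, Gamma_pqq = 0.000000, Gamma_qpp = 0.000000, Gamma_qpq = 0.000000, Gamma_qqq = 0.000000
  tau = 0.250000: gamma = (0.000000, -0.125000), gamma' = (0.500000, 0.500000); Gamma_ppp = 0.000000, Gamma_ppq = 0.000000, Gamma_pqq = 0.000000, Gamma_qpp = 0.000000, Gamma_qpq = 0.000000, Gamma_qqq = 0.000000
  tau = 0.375000: gamma = (0.062500, -0.062500), gamma' = (0.500000, 0.500000); Gamma_ppp = 0.207674, Gamma_ppq = 0.000000, Gamma_pqq = 0.000000, Gamma_qpp = 0.000000, Gamma_qpq = 0.000000, Gamma_qqq = 0.000000
  tau = 0.500000: gamma = (0.125000, 0.000000), gamma' = (0.500000, 0.500000); Gamma_ppp = 0.408899, Gamma_ppq = 0.000000, Gamma_pqq = 0.000000, Gamma_qpp = 0.000000, Gamma_qpq = 0.000000, Gamma_qqq = 0.000000
  tau = 0.625000: gamma = (0.187500, 0.062500), gamma' = (0.500000, 0.500000); Gamma_ppp = 0.597673, Gamma_ppq = 0.000000, Gamma_pqq = 0.000000, Gamma_qpp = 0.000000, Gamma_qpq = 0.000000, Gamma_qqq = 0.000000
  tau = 0.750000: gamma = (0.250000, 0.125000), gamma' = (0.500000, 0.500000); Gamma_ppp = 0.768886, Gamma_ppq = 0.000000, Gamma_pqq = 0.000000, Gamma_qpp = 0.000000, Gamma_qpq = 0.000000, Gamma_qqq = 0.000000
  tau = 0.875000: gamma = (0.312500, 0.187500), gamma' = (0.500000, 0.500000); Gamma_ppp = 0.918735, Gamma_ppq = 0.000000, Gamma_pqq = 0.000000, Gamma_qpp = 0.000000, Gamma_qpq = 0.000000, Gamma_qqq = 0.000000
  tau = 1.000000: gamma = (0.375000, 0.250000), gamma' = (0.500000, 0.500000); Gamma_ppp = 1.044990, Gamma_ppq = 0.000000, Gamma_pqq = 0.000000, Gamma_qpp = 0.000000, Gamma_qpq = 0.000000, Gamma_qqq = 0.000000
step 0: V^p = -0.1250, V^q = 2.0000
step 1: k1 = (-0.025556, 0.000000), k2 = (-0.013311, 0.000000), k3 = (-0.013152, 0.000000), k4 = (0.000000, 0.000000); V <- V + (h/6)(k1 + 2k2 + 2k3 + k4): V^p = -0.1283, V^q = 2.0000
step 2: k1 = (0.000000, 0.000000), k2 = (0.013319, 0.000000), k3 = (0.013146, 0.000000), k4 = (0.025553, 0.000000); V <- V + (h/6)(k1 + 2k2 + 2k3 + k4): V^p = -0.1250, V^q = 2.0000
step 3: k1 = (0.025556, 0.000000), k2 = (0.036400, 0.000000), k3 = (0.035995, 0.000000), k4 = (0.044596, 0.000000); V <- V + (h/6)(k1 + 2k2 + 2k3 + k4): V^p = -0.1160, V^q = 2.0000
step 4: k1 = (0.044612, 0.000000), k2 = (0.050745, 0.000000), k3 = (0.050393, 0.000000), k4 = (0.054050, 0.000000); V <- V + (h/6)(k1 + 2k2 + 2k3 + k4): V^p = -0.1035, V^q = 2.0000

Answer: V^p = -0.1035, V^q = 2.0000


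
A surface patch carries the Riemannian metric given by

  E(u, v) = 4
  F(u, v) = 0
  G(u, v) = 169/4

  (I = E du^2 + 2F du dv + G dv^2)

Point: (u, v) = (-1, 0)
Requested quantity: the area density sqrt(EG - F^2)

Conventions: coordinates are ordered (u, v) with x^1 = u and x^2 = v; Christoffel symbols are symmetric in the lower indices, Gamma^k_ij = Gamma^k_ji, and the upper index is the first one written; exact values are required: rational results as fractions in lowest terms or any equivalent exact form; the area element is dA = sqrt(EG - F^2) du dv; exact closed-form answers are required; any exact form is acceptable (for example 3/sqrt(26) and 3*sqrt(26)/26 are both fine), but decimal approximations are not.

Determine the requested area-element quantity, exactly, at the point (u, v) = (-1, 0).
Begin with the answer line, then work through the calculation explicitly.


Answer: sqrt(EG - F^2) = 13

E = 4, F = 0, G = 169/4; EG - F^2 = 169


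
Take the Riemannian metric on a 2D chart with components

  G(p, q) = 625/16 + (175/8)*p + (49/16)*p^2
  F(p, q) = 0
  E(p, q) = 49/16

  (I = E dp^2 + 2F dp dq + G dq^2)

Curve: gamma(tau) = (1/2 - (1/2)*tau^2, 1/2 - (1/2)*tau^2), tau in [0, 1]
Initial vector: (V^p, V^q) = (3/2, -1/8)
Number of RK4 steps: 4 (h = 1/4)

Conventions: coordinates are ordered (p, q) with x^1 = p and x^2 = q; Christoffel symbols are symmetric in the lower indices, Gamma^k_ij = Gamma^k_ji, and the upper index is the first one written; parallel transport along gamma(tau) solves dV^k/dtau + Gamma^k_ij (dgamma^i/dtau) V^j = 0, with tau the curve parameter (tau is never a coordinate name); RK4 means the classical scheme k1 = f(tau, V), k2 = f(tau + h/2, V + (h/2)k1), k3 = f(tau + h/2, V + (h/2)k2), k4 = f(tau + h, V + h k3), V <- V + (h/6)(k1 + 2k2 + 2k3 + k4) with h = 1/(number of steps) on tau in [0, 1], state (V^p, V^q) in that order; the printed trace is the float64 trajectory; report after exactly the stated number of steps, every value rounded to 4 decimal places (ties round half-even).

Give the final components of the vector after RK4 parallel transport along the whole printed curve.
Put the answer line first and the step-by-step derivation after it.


Answer: V^p = 1.5604, V^q = 0.0763

gamma'(tau) = (-tau, -tau); f(tau, V)^k = -Gamma^k_ij(gamma(tau)) gamma'^i(tau) V^j; h = 1/4; intermediate values shown to 6 dp
curve data and Christoffel symbols at the stage parameters:
  tau = 0.000000: gamma = (0.500000, 0.500000), gamma' = (0.000000, 0.000000); Gamma_ppp = 0.000000, Gamma_ppq = 0.000000, Gamma_pqq = -4.071429, Gamma_qpp = 0.000000, Gamma_qpq = 0.245614, Gamma_qqq = 0.000000
  tau = 0.125000: gamma = (0.492188, 0.492188), gamma' = (-0.125000, -0.125000); Gamma_ppp = 0.000000, Gamma_ppq = 0.000000, Gamma_pqq = -4.063616, Gamma_qpp = 0.000000, Gamma_qpq = 0.246086, Gamma_qqq = 0.000000
  tau = 0.250000: gamma = (0.468750, 0.468750), gamma' = (-0.250000, -0.250000); Gamma_ppp = 0.000000, Gamma_ppq = 0.000000, Gamma_pqq = -4.040179, Gamma_qpp = 0.000000, Gamma_qpq = 0.247514, Gamma_qqq = 0.000000
  tau = 0.375000: gamma = (0.429688, 0.429688), gamma' = (-0.375000, -0.375000); Gamma_ppp = 0.000000, Gamma_ppq = 0.000000, Gamma_pqq = -4.001116, Gamma_qpp = 0.000000, Gamma_qpq = 0.249930, Gamma_qqq = 0.000000
  tau = 0.500000: gamma = (0.375000, 0.375000), gamma' = (-0.500000, -0.500000); Gamma_ppp = 0.000000, Gamma_ppq = 0.000000, Gamma_pqq = -3.946429, Gamma_qpp = 0.000000, Gamma_qpq = 0.253394, Gamma_qqq = 0.000000
  tau = 0.625000: gamma = (0.304688, 0.304688), gamma' = (-0.625000, -0.625000); Gamma_ppp = 0.000000, Gamma_ppq = 0.000000, Gamma_pqq = -3.876116, Gamma_qpp = 0.000000, Gamma_qpq = 0.257990, Gamma_qqq = 0.000000
  tau = 0.750000: gamma = (0.218750, 0.218750), gamma' = (-0.750000, -0.750000); Gamma_ppp = 0.000000, Gamma_ppq = 0.000000, Gamma_pqq = -3.790179, Gamma_qpp = 0.000000, Gamma_qpq = 0.263840, Gamma_qqq = 0.000000
  tau = 0.875000: gamma = (0.117188, 0.117188), gamma' = (-0.875000, -0.875000); Gamma_ppp = 0.000000, Gamma_ppq = 0.000000, Gamma_pqq = -3.688616, Gamma_qpp = 0.000000, Gamma_qpq = 0.271104, Gamma_qqq = 0.000000
  tau = 1.000000: gamma = (0.000000, 0.000000), gamma' = (-1.000000, -1.000000); Gamma_ppp = 0.000000, Gamma_ppq = 0.000000, Gamma_pqq = -3.571429, Gamma_qpp = 0.000000, Gamma_qpq = 0.280000, Gamma_qqq = 0.000000
step 0: V^p = 1.5000, V^q = -0.1250
step 1: k1 = (0.000000, 0.000000), k2 = (0.063494, 0.042296), k3 = (0.060808, 0.042703), k4 = (0.115473, 0.086684); V <- V + (h/6)(k1 + 2k2 + 2k3 + k4): V^p = 1.5152, V^q = -0.1143
step 2: k1 = (0.115453, 0.086683), k2 = (0.155248, 0.133663), k3 = (0.146436, 0.134679), k4 = (0.159110, 0.186389); V <- V + (h/6)(k1 + 2k2 + 2k3 + k4): V^p = 1.5518, V^q = -0.0806
step 3: k1 = (0.158972, 0.186395), k2 = (0.138730, 0.244181), k3 = (0.121232, 0.244937), k4 = (0.054950, 0.309232); V <- V + (h/6)(k1 + 2k2 + 2k3 + k4): V^p = 1.5823, V^q = -0.0192
step 4: k1 = (0.054448, 0.309320), k2 = (-0.062972, 0.381597), k3 = (-0.092132, 0.380258), k4 = (-0.271109, 0.457857); V <- V + (h/6)(k1 + 2k2 + 2k3 + k4): V^p = 1.5604, V^q = 0.0763


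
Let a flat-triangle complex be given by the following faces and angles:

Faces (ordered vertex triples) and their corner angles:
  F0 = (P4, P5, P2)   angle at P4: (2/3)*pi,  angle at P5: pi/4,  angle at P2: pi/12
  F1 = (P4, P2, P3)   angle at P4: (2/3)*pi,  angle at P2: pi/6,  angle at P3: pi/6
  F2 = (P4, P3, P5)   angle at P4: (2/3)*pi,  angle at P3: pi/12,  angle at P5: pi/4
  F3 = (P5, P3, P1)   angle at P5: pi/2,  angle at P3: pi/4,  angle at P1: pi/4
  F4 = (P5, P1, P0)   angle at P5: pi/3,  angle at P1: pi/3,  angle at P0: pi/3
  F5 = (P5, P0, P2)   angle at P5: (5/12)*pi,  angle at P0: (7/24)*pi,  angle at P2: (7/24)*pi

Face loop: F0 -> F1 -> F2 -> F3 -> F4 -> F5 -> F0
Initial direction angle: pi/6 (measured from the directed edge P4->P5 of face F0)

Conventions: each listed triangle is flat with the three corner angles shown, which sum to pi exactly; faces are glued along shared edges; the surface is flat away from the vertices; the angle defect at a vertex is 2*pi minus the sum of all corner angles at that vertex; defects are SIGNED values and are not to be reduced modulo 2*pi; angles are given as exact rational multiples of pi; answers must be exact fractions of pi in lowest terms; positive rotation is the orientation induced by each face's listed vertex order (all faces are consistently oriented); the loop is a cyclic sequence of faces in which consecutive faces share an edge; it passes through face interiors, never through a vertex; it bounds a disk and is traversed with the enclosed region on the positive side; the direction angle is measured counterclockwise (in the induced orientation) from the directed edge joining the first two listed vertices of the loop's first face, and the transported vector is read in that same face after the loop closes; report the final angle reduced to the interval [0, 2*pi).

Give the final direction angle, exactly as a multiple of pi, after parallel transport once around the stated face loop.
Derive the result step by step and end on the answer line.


enclosed vertex P4: corner angles sum to 2*pi, defect = 2*pi - 2*pi = 0
enclosed vertex P5: corner angles sum to (7/4)*pi, defect = 2*pi - (7/4)*pi = pi/4
final direction = starting direction + enclosed defect total, reduced mod 2*pi (induced orientation)
final angle = pi/6 + pi/4 = (5/12)*pi (mod 2*pi)

Answer: final direction angle = (5/12)*pi


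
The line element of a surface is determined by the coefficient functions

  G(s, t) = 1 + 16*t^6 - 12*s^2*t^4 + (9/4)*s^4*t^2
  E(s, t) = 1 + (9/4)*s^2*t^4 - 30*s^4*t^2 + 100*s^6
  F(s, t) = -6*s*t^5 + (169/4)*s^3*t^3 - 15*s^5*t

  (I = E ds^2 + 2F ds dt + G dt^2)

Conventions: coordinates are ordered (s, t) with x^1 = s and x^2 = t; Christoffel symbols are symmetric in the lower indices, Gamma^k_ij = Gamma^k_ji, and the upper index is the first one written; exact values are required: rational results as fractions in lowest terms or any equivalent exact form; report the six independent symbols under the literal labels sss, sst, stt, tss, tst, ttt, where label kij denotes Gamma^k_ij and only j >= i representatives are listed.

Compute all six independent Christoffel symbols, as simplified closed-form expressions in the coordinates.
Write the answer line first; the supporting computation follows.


Answer: Gamma_sss = (1200*s^5 - 240*s^3*t^2 + 9*s*t^4)/(400*s^6 - 111*s^4*t^2 - 39*s^2*t^4 + 64*t^6 + 4), Gamma_sst = (-120*s^4*t + 18*s^2*t^3)/(400*s^6 - 111*s^4*t^2 - 39*s^2*t^4 + 64*t^6 + 4), Gamma_stt = (-60*s^5 + 489*s^3*t^2 - 72*s*t^4)/(400*s^6 - 111*s^4*t^2 - 39*s^2*t^4 + 64*t^6 + 4), Gamma_tss = (-180*s^4*t + 489*s^2*t^3 - 24*t^5)/(400*s^6 - 111*s^4*t^2 - 39*s^2*t^4 + 64*t^6 + 4), Gamma_tst = (18*s^3*t^2 - 48*s*t^4)/(400*s^6 - 111*s^4*t^2 - 39*s^2*t^4 + 64*t^6 + 4), Gamma_ttt = (9*s^4*t - 96*s^2*t^3 + 192*t^5)/(400*s^6 - 111*s^4*t^2 - 39*s^2*t^4 + 64*t^6 + 4)

E = 1 + (9/4)*s^2*t^4 - 30*s^4*t^2 + 100*s^6; F = -6*s*t^5 + (169/4)*s^3*t^3 - 15*s^5*t; G = 1 + 16*t^6 - 12*s^2*t^4 + (9/4)*s^4*t^2
Gamma^k_ij = (1/2) g^{kl} (d_i g_jl + d_j g_il - d_l g_ij), with g^inv = (1/(EG-F^2)) [[G, -F], [-F, E]]
first partials: E_s = (9/2)*s*t^4 - 120*s^3*t^2 + 600*s^5, E_t = 9*s^2*t^3 - 60*s^4*t, F_s = -6*t^5 + (507/4)*s^2*t^3 - 75*s^4*t, F_t = -30*s*t^4 + (507/4)*s^3*t^2 - 15*s^5, G_s = -24*s*t^4 + 9*s^3*t^2, G_t = 96*t^5 - 48*s^2*t^3 + (9/2)*s^4*t
D = EG - F^2 = 1 + 16*t^6 - (39/4)*s^2*t^4 - (111/4)*s^4*t^2 + 100*s^6
expanded: Gamma^s_ss = (G E_s - 2F F_s + F E_t)/(2D), Gamma^s_st = (G E_t - F G_s)/(2D), Gamma^s_tt = (2G F_t - G G_s - F G_t)/(2D), Gamma^t_ss = (2E F_s - E E_t - F E_s)/(2D), Gamma^t_st = (E G_s - F E_t)/(2D), Gamma^t_tt = (E G_t - 2F F_t + F G_s)/(2D); substitute and cancel common factors


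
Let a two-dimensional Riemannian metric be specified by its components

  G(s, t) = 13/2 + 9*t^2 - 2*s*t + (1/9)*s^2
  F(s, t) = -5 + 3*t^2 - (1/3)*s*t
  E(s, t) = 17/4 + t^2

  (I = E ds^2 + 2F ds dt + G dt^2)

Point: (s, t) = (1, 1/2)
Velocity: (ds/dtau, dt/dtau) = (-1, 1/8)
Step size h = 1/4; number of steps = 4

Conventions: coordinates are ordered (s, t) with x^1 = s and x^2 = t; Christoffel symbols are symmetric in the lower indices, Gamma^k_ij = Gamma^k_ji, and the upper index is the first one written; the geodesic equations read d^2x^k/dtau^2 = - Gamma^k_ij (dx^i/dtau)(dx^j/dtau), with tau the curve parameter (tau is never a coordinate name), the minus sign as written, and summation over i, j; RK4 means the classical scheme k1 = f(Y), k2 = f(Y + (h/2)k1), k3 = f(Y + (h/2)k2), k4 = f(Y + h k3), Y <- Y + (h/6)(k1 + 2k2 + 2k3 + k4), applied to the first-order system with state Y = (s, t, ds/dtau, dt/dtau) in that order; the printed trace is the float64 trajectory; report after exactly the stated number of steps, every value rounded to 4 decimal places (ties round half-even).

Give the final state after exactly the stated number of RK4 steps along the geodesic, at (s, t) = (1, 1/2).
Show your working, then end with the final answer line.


f(Y) = (ds/dtau, dt/dtau, -Gamma^s_ij Y'^i Y'^j, -Gamma^t_ij Y'^i Y'^j) with the Gammas evaluated at the stage position; h = 0.250000; intermediate values shown to 6 dp
step 0: s = 1.0000, t = 0.5000, ds/dtau = -1.0000, dt/dtau = 0.1250
step 1:
  k1: at (s, t) = (1.000000, 0.500000), (ds/dtau, dt/dtau) = (-1.000000, 0.125000); Gamma_sss = -0.185558, Gamma_sst = 0.139460, Gamma_stt = 2.487916, Gamma_tss = -0.189059, Gamma_tst = 0.028884, Gamma_ttt = 1.843034; k1 = (-1.000000, 0.125000, 0.181549, 0.167483)
  k2: at (s, t) = (0.875000, 0.515625), (ds/dtau, dt/dtau) = (-0.977306, 0.145935); Gamma_sss = -0.170793, Gamma_sst = 0.133707, Gamma_stt = 2.419792, Gamma_tss = -0.177193, Gamma_tst = 0.020258, Gamma_ttt = 1.770586; k2 = (-0.977306, 0.145935, 0.149734, 0.137312)
  k3: at (s, t) = (0.877837, 0.518242), (ds/dtau, dt/dtau) = (-0.981283, 0.142164); Gamma_sss = -0.169838, Gamma_sst = 0.133798, Gamma_stt = 2.412486, Gamma_tss = -0.176585, Gamma_tst = 0.019866, Gamma_ttt = 1.763368; k3 = (-0.981283, 0.142164, 0.152112, 0.139941)
  k4: at (s, t) = (0.754679, 0.535541), (ds/dtau, dt/dtau) = (-0.961972, 0.159985); Gamma_sss = -0.156117, Gamma_sst = 0.129602, Gamma_stt = 2.344270, Gamma_tss = -0.165705, Gamma_tst = 0.012268, Gamma_ttt = 1.689658; k4 = (-0.961972, 0.159985, 0.124359, 0.113871)
  Y <- Y + (h/6)(k1 + 2k2 + 2k3 + k4): s = 0.7550, t = 0.5359, ds/dtau = -0.9621, dt/dtau = 0.1598
step 2:
  k1: at (s, t) = (0.755035, 0.535883), (ds/dtau, dt/dtau) = (-0.962100, 0.159827); Gamma_sss = -0.156004, Gamma_sst = 0.129623, Gamma_stt = 2.343374, Gamma_tss = -0.165635, Gamma_tst = 0.012225, Gamma_ttt = 1.688761; k1 = (-0.962100, 0.159827, 0.124406, 0.113938)
  k2: at (s, t) = (0.634773, 0.555861), (ds/dtau, dt/dtau) = (-0.946549, 0.174070); Gamma_sss = -0.142890, Gamma_sst = 0.126867, Gamma_stt = 2.273303, Gamma_tss = -0.155449, Gamma_tst = 0.005374, Gamma_ttt = 1.611923; k2 = (-0.946549, 0.174070, 0.100948, 0.092204)
  k3: at (s, t) = (0.636717, 0.557641), (ds/dtau, dt/dtau) = (-0.949481, 0.171353); Gamma_sss = -0.142363, Gamma_sst = 0.127019, Gamma_stt = 2.268991, Gamma_tss = -0.155135, Gamma_tst = 0.005182, Gamma_ttt = 1.607537; k3 = (-0.949481, 0.171353, 0.103052, 0.094343)
  k4: at (s, t) = (0.517665, 0.578721), (ds/dtau, dt/dtau) = (-0.936337, 0.183413); Gamma_sss = -0.130350, Gamma_sst = 0.125495, Gamma_stt = 2.202312, Gamma_tss = -0.145941, Gamma_tst = -0.000815, Gamma_ttt = 1.532669; k4 = (-0.936337, 0.183413, 0.083299, 0.076111)
  Y <- Y + (h/6)(k1 + 2k2 + 2k3 + k4): s = 0.5179, t = 0.5790, ds/dtau = -0.9364, dt/dtau = 0.1833
step 3:
  k1: at (s, t) = (0.517931, 0.578970), (ds/dtau, dt/dtau) = (-0.936446, 0.183292); Gamma_sss = -0.130284, Gamma_sst = 0.125521, Gamma_stt = 2.201757, Gamma_tss = -0.145903, Gamma_tst = -0.000838, Gamma_ttt = 1.532094; k1 = (-0.936446, 0.183292, 0.083369, 0.076187)
  k2: at (s, t) = (0.400876, 0.601881), (ds/dtau, dt/dtau) = (-0.926024, 0.192815); Gamma_sss = -0.119033, Gamma_sst = 0.125129, Gamma_stt = 2.137078, Gamma_tss = -0.137471, Gamma_tst = -0.006199, Gamma_ttt = 1.457756; k2 = (-0.926024, 0.192815, 0.067306, 0.061475)
  k3: at (s, t) = (0.402178, 0.603071), (ds/dtau, dt/dtau) = (-0.928032, 0.190976); Gamma_sss = -0.118743, Gamma_sst = 0.125269, Gamma_stt = 2.134647, Gamma_tss = -0.137313, Gamma_tst = -0.006296, Gamma_ttt = 1.455189; k3 = (-0.928032, 0.190976, 0.068816, 0.062955)
  k4: at (s, t) = (0.285923, 0.626714), (ds/dtau, dt/dtau) = (-0.919242, 0.199030); Gamma_sss = -0.108465, Gamma_sst = 0.125771, Gamma_stt = 2.074830, Gamma_tss = -0.129740, Gamma_tst = -0.011024, Gamma_ttt = 1.384297; k4 = (-0.919242, 0.199030, 0.055484, 0.050761)
  Y <- Y + (h/6)(k1 + 2k2 + 2k3 + k4): s = 0.2861, t = 0.6269, ds/dtau = -0.9193, dt/dtau = 0.1990
step 4:
  k1: at (s, t) = (0.286106, 0.626882), (ds/dtau, dt/dtau) = (-0.919317, 0.198950); Gamma_sss = -0.108427, Gamma_sst = 0.125792, Gamma_stt = 2.074515, Gamma_tss = -0.129721, Gamma_tst = -0.011036, Gamma_ttt = 1.383958; k1 = (-0.919317, 0.198950, 0.055539, 0.050817)
  k2: at (s, t) = (0.171192, 0.651751), (ds/dtau, dt/dtau) = (-0.912374, 0.205302); Gamma_sss = -0.098876, Gamma_sst = 0.127117, Gamma_stt = 2.018462, Gamma_tss = -0.122839, Gamma_tst = -0.015283, Gamma_ttt = 1.315410; k2 = (-0.912374, 0.205302, 0.044852, 0.041086)
  k3: at (s, t) = (0.172060, 0.652545), (ds/dtau, dt/dtau) = (-0.913710, 0.204086); Gamma_sss = -0.098715, Gamma_sst = 0.127225, Gamma_stt = 2.017118, Gamma_tss = -0.122759, Gamma_tst = -0.015336, Gamma_ttt = 1.313923; k3 = (-0.913710, 0.204086, 0.045847, 0.042041)
  k4: at (s, t) = (0.057679, 0.677904), (ds/dtau, dt/dtau) = (-0.907855, 0.209461); Gamma_sss = -0.089962, Gamma_sst = 0.129177, Gamma_stt = 1.966161, Gamma_tss = -0.116576, Gamma_tst = -0.019134, Gamma_ttt = 1.249198; k4 = (-0.907855, 0.209461, 0.037012, 0.033998)
  Y <- Y + (h/6)(k1 + 2k2 + 2k3 + k4): s = 0.0578, t = 0.6780, ds/dtau = -0.9079, dt/dtau = 0.2094

Answer: s = 0.0578, t = 0.6780, ds/dtau = -0.9079, dt/dtau = 0.2094


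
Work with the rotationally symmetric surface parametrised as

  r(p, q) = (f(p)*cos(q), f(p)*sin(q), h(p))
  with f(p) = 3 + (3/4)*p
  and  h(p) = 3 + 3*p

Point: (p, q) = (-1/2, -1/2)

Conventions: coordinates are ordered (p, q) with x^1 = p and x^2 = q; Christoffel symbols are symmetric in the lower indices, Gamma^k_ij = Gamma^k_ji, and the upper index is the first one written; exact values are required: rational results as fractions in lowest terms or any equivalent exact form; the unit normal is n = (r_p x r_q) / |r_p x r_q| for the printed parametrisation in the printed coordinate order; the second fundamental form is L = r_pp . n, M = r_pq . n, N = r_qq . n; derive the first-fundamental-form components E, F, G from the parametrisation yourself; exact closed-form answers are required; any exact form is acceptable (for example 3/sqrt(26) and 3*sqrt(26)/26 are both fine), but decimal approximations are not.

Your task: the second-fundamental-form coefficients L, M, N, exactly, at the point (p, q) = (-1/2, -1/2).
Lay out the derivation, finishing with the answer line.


f = 21/8, f' = 3/4, f'' = 0, h' = 3, h'' = 0
E = 153/16, F = 0, G = 441/64; answer radicand W^2 = 153/16
unnormalised second-form numerators: l = 0, m = 0, n = 63/8; L = l/sqrt(153/16), and similarly M = m/sqrt(W^2), N = n/sqrt(W^2)

Answer: L = 0, M = 0, N = 21*sqrt(17)/34
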